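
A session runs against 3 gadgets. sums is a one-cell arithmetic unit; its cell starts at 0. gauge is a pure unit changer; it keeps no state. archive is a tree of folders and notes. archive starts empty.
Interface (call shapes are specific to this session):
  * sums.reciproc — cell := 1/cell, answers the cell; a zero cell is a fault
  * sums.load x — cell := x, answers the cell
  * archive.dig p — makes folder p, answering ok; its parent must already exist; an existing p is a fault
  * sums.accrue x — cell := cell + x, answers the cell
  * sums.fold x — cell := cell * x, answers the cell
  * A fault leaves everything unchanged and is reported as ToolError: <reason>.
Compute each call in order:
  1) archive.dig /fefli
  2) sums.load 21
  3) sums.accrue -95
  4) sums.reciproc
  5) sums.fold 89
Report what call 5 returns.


Step: archive.dig[p→/fefli]
Result: ok
Step: sums.load[x→21]
Result: 21
Step: sums.accrue[x→-95]
Result: -74
Step: sums.reciproc[]
Result: -1/74
Step: sums.fold[x→89]
Result: -89/74

Answer: -89/74


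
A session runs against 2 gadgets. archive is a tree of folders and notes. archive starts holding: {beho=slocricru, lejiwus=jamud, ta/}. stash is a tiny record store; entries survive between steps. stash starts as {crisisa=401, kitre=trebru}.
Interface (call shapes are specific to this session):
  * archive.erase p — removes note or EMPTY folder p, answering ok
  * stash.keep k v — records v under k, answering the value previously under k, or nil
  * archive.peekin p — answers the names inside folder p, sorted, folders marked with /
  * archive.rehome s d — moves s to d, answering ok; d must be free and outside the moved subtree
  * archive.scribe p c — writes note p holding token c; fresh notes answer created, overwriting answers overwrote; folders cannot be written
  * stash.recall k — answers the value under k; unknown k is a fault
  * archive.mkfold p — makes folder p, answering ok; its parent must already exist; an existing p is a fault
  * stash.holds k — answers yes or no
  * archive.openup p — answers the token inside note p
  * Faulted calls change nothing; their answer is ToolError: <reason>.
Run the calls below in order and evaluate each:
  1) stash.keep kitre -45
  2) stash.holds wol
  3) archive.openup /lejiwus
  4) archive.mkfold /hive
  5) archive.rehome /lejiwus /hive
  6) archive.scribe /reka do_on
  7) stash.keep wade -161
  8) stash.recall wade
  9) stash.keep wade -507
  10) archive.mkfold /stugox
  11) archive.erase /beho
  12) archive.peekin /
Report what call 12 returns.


Step: stash.keep[kitre; -45]
Result: trebru
Step: stash.holds[wol]
Result: no
Step: archive.openup[/lejiwus]
Result: jamud
Step: archive.mkfold[/hive]
Result: ok
Step: archive.rehome[/lejiwus; /hive]
Result: ToolError: exists
Step: archive.scribe[/reka; do_on]
Result: created
Step: stash.keep[wade; -161]
Result: nil
Step: stash.recall[wade]
Result: -161
Step: stash.keep[wade; -507]
Result: -161
Step: archive.mkfold[/stugox]
Result: ok
Step: archive.erase[/beho]
Result: ok
Step: archive.peekin[/]
Result: [hive/, lejiwus, reka, stugox/, ta/]

Answer: [hive/, lejiwus, reka, stugox/, ta/]


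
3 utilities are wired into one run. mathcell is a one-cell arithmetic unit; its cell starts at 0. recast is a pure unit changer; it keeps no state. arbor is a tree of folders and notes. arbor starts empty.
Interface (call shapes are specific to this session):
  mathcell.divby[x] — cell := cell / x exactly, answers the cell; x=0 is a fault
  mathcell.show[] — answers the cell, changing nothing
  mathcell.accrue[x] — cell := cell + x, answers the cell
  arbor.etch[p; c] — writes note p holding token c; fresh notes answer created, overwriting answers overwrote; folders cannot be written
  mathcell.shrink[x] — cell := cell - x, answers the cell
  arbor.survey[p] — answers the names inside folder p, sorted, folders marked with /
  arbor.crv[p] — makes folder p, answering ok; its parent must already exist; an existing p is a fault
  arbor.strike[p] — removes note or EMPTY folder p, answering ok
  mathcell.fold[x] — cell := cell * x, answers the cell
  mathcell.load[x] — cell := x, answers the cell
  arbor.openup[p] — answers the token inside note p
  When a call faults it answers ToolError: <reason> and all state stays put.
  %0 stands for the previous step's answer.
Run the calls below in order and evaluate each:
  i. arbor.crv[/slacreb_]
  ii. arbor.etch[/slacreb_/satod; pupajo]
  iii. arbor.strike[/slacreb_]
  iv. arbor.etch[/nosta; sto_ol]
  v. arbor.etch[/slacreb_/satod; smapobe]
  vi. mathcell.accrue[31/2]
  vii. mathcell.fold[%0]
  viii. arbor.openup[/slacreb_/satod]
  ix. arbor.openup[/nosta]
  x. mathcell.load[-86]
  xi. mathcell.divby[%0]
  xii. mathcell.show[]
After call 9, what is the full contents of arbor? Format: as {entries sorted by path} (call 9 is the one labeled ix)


Answer: {nosta=sto_ol, slacreb_/, slacreb_/satod=smapobe}

Derivation:
$ arbor.crv p→/slacreb_
:: ok
$ arbor.etch p→/slacreb_/satod c→pupajo
:: created
$ arbor.strike p→/slacreb_
:: ToolError: not empty
$ arbor.etch p→/nosta c→sto_ol
:: created
$ arbor.etch p→/slacreb_/satod c→smapobe
:: overwrote
$ mathcell.accrue x→31/2
:: 31/2
$ mathcell.fold x→%0
:: 961/4
$ arbor.openup p→/slacreb_/satod
:: smapobe
$ arbor.openup p→/nosta
:: sto_ol
$ mathcell.load x→-86
:: -86
$ mathcell.divby x→%0
:: 1
$ mathcell.show
:: 1


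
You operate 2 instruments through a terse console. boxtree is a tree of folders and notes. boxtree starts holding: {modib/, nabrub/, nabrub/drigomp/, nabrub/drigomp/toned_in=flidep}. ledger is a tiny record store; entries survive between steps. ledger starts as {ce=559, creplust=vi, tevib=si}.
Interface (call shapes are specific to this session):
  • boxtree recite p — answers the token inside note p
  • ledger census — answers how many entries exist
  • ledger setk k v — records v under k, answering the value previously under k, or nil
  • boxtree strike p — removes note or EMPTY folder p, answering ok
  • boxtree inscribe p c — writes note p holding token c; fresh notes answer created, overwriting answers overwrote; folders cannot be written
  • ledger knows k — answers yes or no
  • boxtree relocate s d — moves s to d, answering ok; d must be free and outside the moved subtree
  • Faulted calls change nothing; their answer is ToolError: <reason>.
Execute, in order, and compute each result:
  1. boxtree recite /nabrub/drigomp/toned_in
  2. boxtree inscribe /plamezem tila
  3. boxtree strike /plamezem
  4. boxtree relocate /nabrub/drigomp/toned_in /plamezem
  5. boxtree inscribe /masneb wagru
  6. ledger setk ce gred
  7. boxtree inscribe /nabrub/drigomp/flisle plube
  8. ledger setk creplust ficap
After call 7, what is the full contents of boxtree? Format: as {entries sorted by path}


Answer: {masneb=wagru, modib/, nabrub/, nabrub/drigomp/, nabrub/drigomp/flisle=plube, plamezem=flidep}

Derivation:
-> boxtree recite(p: /nabrub/drigomp/toned_in)
<- flidep
-> boxtree inscribe(p: /plamezem, c: tila)
<- created
-> boxtree strike(p: /plamezem)
<- ok
-> boxtree relocate(s: /nabrub/drigomp/toned_in, d: /plamezem)
<- ok
-> boxtree inscribe(p: /masneb, c: wagru)
<- created
-> ledger setk(k: ce, v: gred)
<- 559
-> boxtree inscribe(p: /nabrub/drigomp/flisle, c: plube)
<- created
-> ledger setk(k: creplust, v: ficap)
<- vi


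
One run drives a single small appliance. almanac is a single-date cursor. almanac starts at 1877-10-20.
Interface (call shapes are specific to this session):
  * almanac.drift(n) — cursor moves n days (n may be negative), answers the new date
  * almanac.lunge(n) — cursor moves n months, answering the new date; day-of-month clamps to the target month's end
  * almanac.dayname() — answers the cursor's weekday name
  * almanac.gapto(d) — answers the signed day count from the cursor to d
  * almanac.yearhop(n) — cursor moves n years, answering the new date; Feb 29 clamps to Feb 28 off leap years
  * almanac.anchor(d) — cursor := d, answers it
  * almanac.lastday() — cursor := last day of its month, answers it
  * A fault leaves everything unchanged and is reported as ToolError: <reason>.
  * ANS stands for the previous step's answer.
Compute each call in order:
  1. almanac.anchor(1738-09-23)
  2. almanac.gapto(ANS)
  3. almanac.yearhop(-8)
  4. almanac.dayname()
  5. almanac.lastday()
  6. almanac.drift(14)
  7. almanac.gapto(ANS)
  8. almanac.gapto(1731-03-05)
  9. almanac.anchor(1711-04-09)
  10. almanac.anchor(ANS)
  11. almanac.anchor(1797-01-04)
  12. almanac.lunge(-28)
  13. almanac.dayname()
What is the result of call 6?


Answer: 1730-10-14

Derivation:
Calling almanac.anchor using d='1738-09-23', — result: 1738-09-23.
I try almanac.gapto using d='ANS', — result: 0.
I call almanac.yearhop using n='-8', and get 1730-09-23.
I invoke almanac.dayname, yielding Saturday.
Calling almanac.lastday(), which returns 1730-09-30.
I call almanac.drift using n='14', which returns 1730-10-14.
I run almanac.gapto using d='ANS', and get 0.
I use almanac.gapto using d='1731-03-05', and observe 142.
I invoke almanac.anchor using d='1711-04-09', yielding 1711-04-09.
I call almanac.anchor using d='ANS', and see 1711-04-09.
I use almanac.anchor using d='1797-01-04', and observe 1797-01-04.
Invoking almanac.lunge using n='-28', and see 1794-09-04.
Using almanac.dayname(): Thursday.


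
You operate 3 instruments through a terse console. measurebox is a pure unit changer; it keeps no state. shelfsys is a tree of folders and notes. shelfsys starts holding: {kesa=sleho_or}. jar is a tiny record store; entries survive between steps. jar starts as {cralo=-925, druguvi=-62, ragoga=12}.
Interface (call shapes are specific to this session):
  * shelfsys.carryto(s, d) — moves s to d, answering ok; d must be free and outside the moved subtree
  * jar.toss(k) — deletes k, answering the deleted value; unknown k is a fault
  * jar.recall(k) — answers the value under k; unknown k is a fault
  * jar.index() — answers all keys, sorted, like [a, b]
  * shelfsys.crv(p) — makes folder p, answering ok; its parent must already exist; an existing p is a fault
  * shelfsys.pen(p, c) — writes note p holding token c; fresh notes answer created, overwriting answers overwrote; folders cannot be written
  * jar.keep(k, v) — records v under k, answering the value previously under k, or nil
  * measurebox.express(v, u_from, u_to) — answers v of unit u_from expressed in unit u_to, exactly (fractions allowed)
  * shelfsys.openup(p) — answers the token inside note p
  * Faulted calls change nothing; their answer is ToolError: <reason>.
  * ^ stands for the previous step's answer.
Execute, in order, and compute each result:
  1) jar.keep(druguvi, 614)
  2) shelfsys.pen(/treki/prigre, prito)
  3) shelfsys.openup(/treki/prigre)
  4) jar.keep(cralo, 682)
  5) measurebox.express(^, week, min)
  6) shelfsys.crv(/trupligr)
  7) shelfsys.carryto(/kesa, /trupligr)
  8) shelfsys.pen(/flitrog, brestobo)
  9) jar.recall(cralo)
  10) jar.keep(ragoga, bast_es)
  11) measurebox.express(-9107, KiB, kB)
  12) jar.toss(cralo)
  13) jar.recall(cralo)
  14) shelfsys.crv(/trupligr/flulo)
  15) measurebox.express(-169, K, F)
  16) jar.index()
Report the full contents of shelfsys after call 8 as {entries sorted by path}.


→ jar.keep(druguvi, 614)
← -62
→ shelfsys.pen(/treki/prigre, prito)
← ToolError: no parent
→ shelfsys.openup(/treki/prigre)
← ToolError: not found
→ jar.keep(cralo, 682)
← -925
→ measurebox.express(^, week, min)
← -9324000
→ shelfsys.crv(/trupligr)
← ok
→ shelfsys.carryto(/kesa, /trupligr)
← ToolError: exists
→ shelfsys.pen(/flitrog, brestobo)
← created
→ jar.recall(cralo)
← 682
→ jar.keep(ragoga, bast_es)
← 12
→ measurebox.express(-9107, KiB, kB)
← -1165696/125
→ jar.toss(cralo)
← 682
→ jar.recall(cralo)
← ToolError: no such key cralo
→ shelfsys.crv(/trupligr/flulo)
← ok
→ measurebox.express(-169, K, F)
← -76387/100
→ jar.index()
← [druguvi, ragoga]

Answer: {flitrog=brestobo, kesa=sleho_or, trupligr/}


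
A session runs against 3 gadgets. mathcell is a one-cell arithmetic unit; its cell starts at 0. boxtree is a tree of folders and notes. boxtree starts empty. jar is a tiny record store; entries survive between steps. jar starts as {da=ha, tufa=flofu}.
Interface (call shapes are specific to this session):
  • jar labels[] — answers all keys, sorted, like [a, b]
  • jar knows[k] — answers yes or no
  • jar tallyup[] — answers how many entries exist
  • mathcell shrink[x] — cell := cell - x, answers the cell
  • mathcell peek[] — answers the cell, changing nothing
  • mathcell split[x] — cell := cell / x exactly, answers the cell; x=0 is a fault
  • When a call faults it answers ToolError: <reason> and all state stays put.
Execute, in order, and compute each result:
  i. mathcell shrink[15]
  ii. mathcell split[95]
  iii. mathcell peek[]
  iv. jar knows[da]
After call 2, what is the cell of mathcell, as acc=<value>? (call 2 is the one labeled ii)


Answer: acc=-3/19

Derivation:
// mathcell shrink(x=15) -> -15
// mathcell split(x=95) -> -3/19
// mathcell peek() -> -3/19
// jar knows(k=da) -> yes


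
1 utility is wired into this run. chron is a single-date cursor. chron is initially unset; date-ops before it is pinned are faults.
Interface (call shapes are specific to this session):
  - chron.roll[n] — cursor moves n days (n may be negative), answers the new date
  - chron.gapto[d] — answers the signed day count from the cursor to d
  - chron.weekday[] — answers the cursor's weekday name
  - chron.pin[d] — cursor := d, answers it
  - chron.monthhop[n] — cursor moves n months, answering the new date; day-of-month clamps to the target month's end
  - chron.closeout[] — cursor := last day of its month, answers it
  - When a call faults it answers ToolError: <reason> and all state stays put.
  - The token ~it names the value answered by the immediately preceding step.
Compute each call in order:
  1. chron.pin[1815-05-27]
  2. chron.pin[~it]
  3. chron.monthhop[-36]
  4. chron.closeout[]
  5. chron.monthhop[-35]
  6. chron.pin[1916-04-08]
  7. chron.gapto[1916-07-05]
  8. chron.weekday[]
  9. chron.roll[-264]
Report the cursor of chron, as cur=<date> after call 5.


CALL chron.pin[d='1815-05-27']
RET  1815-05-27
CALL chron.pin[d='~it']
RET  1815-05-27
CALL chron.monthhop[n='-36']
RET  1812-05-27
CALL chron.closeout[]
RET  1812-05-31
CALL chron.monthhop[n='-35']
RET  1809-06-30
CALL chron.pin[d='1916-04-08']
RET  1916-04-08
CALL chron.gapto[d='1916-07-05']
RET  88
CALL chron.weekday[]
RET  Saturday
CALL chron.roll[n='-264']
RET  1915-07-19

Answer: cur=1809-06-30


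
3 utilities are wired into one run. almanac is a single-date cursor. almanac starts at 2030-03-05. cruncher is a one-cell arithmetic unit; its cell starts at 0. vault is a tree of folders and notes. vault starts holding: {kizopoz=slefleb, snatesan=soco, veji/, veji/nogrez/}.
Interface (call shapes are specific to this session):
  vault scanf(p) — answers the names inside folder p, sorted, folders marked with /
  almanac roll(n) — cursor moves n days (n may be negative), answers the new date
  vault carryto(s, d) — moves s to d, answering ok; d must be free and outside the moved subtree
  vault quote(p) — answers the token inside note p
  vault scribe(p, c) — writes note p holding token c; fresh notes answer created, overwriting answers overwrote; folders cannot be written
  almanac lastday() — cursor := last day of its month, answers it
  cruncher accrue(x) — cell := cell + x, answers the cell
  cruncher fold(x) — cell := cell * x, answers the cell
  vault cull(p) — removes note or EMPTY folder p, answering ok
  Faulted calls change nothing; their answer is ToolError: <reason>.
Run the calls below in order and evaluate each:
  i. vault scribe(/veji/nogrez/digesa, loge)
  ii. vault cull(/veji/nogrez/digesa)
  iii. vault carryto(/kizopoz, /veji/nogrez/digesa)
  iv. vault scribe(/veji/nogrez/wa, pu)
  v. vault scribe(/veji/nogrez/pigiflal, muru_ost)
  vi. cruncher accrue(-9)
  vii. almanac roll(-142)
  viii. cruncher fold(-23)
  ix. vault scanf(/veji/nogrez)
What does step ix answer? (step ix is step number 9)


-- 1. vault scribe(p='/veji/nogrez/digesa', c='loge') == created
-- 2. vault cull(p='/veji/nogrez/digesa') == ok
-- 3. vault carryto(s='/kizopoz', d='/veji/nogrez/digesa') == ok
-- 4. vault scribe(p='/veji/nogrez/wa', c='pu') == created
-- 5. vault scribe(p='/veji/nogrez/pigiflal', c='muru_ost') == created
-- 6. cruncher accrue(x='-9') == -9
-- 7. almanac roll(n='-142') == 2029-10-14
-- 8. cruncher fold(x='-23') == 207
-- 9. vault scanf(p='/veji/nogrez') == [digesa, pigiflal, wa]

Answer: [digesa, pigiflal, wa]


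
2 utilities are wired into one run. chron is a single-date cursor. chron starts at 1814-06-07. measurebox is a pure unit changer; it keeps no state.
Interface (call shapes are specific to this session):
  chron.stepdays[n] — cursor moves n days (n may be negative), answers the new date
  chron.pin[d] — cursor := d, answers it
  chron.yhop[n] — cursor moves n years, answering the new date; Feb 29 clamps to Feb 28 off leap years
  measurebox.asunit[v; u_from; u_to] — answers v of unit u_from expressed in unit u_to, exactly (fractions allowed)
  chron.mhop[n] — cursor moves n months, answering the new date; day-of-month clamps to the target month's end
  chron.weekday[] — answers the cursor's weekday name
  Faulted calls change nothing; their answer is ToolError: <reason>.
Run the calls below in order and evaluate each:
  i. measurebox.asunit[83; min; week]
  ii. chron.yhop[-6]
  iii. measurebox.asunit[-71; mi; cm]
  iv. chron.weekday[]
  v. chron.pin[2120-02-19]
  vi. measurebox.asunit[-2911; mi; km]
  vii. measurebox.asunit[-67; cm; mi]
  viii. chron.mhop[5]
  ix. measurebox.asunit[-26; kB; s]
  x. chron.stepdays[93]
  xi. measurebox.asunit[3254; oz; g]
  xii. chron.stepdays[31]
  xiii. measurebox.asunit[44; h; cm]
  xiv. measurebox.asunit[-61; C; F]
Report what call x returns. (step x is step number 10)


Answer: 2120-10-20

Derivation:
Now I run measurebox.asunit with v=83, u_from=min, u_to=week, — result: 83/10080.
I invoke chron.yhop with n=-6, and get 1808-06-07.
I run measurebox.asunit with v=-71, u_from=mi, u_to=cm, yielding -57131712/5.
Next I call chron.weekday(), giving Tuesday.
Now I run chron.pin with d=2120-02-19, and get 2120-02-19.
I use measurebox.asunit with v=-2911, u_from=mi, u_to=km, and get -73200006/15625.
I call measurebox.asunit with v=-67, u_from=cm, u_to=mi, → -335/804672.
Calling chron.mhop with n=5, and get 2120-07-19.
I try measurebox.asunit with v=-26, u_from=kB, u_to=s, which returns ToolError: incompatible units.
Calling chron.stepdays with n=93, and see 2120-10-20.
I try measurebox.asunit with v=3254, u_from=oz, u_to=g, and get 73799478599/800000.
Next I call chron.stepdays with n=31, and observe 2120-11-20.
I use measurebox.asunit with v=44, u_from=h, u_to=cm, — result: ToolError: incompatible units.
Next I call measurebox.asunit with v=-61, u_from=C, u_to=F, and get -389/5.


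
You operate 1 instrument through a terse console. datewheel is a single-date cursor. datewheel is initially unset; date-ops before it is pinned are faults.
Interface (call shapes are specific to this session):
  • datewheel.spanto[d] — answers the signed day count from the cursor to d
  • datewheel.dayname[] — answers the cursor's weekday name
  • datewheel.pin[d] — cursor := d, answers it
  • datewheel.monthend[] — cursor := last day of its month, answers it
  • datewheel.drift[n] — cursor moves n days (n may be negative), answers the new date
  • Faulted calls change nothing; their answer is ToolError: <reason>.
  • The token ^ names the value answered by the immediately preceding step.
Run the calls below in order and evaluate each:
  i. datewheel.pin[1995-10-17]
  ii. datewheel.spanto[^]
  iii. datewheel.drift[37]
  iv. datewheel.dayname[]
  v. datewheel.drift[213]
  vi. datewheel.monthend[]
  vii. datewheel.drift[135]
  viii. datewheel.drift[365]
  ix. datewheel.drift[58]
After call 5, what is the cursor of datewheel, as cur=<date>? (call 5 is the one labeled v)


> datewheel.pin d=1995-10-17
:: 1995-10-17
> datewheel.spanto d=^
:: 0
> datewheel.drift n=37
:: 1995-11-23
> datewheel.dayname
:: Thursday
> datewheel.drift n=213
:: 1996-06-23
> datewheel.monthend
:: 1996-06-30
> datewheel.drift n=135
:: 1996-11-12
> datewheel.drift n=365
:: 1997-11-12
> datewheel.drift n=58
:: 1998-01-09

Answer: cur=1996-06-23


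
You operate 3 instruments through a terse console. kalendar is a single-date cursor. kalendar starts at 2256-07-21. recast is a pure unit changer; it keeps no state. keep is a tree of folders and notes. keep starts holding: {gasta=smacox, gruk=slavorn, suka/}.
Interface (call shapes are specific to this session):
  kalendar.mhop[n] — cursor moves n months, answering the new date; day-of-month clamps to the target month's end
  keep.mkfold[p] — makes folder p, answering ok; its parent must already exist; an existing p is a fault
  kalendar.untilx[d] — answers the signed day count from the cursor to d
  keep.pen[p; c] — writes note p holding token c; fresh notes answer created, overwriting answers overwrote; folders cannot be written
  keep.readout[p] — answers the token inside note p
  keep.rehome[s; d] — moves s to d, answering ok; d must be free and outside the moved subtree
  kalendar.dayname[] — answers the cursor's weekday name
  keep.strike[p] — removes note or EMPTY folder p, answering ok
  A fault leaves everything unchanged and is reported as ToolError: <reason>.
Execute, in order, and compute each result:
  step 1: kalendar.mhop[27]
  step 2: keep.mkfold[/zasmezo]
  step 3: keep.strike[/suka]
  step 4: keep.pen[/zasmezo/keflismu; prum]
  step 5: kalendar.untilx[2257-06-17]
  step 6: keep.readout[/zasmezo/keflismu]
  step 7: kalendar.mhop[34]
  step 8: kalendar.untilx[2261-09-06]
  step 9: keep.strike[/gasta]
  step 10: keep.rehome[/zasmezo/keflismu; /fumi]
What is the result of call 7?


Answer: 2261-08-21

Derivation:
CALL kalendar.mhop[n→27]
RET  2258-10-21
CALL keep.mkfold[p→/zasmezo]
RET  ok
CALL keep.strike[p→/suka]
RET  ok
CALL keep.pen[p→/zasmezo/keflismu; c→prum]
RET  created
CALL kalendar.untilx[d→2257-06-17]
RET  -491
CALL keep.readout[p→/zasmezo/keflismu]
RET  prum
CALL kalendar.mhop[n→34]
RET  2261-08-21
CALL kalendar.untilx[d→2261-09-06]
RET  16
CALL keep.strike[p→/gasta]
RET  ok
CALL keep.rehome[s→/zasmezo/keflismu; d→/fumi]
RET  ok


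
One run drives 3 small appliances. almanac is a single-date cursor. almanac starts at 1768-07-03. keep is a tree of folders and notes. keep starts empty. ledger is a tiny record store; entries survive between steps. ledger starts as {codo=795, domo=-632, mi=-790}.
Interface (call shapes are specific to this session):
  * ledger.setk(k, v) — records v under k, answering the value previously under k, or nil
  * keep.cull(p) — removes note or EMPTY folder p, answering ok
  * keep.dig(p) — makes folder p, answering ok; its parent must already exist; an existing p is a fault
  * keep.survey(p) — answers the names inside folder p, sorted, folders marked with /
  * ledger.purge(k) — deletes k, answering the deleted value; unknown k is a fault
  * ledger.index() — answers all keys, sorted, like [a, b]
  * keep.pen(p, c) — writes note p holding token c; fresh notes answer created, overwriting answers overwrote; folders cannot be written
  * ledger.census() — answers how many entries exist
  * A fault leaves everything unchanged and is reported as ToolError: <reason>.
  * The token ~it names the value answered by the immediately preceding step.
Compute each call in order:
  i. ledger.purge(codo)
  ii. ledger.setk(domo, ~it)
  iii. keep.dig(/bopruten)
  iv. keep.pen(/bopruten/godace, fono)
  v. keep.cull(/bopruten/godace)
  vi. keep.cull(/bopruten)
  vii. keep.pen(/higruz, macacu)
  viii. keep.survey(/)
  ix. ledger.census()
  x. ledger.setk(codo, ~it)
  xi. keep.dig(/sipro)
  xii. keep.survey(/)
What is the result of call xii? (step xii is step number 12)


→ purge(k→codo)
← 795
→ setk(k→domo, v→~it)
← -632
→ dig(p→/bopruten)
← ok
→ pen(p→/bopruten/godace, c→fono)
← created
→ cull(p→/bopruten/godace)
← ok
→ cull(p→/bopruten)
← ok
→ pen(p→/higruz, c→macacu)
← created
→ survey(p→/)
← [higruz]
→ census()
← 2
→ setk(k→codo, v→~it)
← nil
→ dig(p→/sipro)
← ok
→ survey(p→/)
← [higruz, sipro/]

Answer: [higruz, sipro/]


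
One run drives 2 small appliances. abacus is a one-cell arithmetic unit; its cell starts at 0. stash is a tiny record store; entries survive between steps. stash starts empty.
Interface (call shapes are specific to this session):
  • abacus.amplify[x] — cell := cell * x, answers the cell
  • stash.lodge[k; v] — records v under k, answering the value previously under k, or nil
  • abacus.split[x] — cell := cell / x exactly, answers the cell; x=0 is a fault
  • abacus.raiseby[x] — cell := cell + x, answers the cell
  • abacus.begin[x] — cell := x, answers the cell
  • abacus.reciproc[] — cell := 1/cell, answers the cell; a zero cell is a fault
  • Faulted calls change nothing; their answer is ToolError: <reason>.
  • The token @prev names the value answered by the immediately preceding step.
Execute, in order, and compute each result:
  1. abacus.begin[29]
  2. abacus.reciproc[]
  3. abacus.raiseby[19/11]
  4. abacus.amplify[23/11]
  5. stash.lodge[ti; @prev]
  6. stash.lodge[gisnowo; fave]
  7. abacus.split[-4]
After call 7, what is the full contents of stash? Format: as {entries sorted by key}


-> abacus.begin(x=29)
<- 29
-> abacus.reciproc()
<- 1/29
-> abacus.raiseby(x=19/11)
<- 562/319
-> abacus.amplify(x=23/11)
<- 12926/3509
-> stash.lodge(k=ti, v=@prev)
<- nil
-> stash.lodge(k=gisnowo, v=fave)
<- nil
-> abacus.split(x=-4)
<- -6463/7018

Answer: {gisnowo=fave, ti=12926/3509}


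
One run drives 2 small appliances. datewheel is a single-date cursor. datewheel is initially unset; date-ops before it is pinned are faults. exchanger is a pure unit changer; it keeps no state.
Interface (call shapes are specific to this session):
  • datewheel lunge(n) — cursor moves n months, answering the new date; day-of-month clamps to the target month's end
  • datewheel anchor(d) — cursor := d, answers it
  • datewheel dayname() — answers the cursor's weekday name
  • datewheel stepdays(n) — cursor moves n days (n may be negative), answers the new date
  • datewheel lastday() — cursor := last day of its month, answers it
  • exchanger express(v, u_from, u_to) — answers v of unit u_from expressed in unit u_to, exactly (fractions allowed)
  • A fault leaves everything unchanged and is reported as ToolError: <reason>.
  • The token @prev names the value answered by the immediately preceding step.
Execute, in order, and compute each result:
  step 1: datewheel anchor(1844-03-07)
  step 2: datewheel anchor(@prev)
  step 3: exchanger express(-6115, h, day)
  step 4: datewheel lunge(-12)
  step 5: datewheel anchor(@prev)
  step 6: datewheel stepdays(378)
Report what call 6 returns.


Answer: 1844-03-19

Derivation:
% datewheel anchor d: 1844-03-07
:: 1844-03-07
% datewheel anchor d: @prev
:: 1844-03-07
% exchanger express v: -6115 u_from: h u_to: day
:: -6115/24
% datewheel lunge n: -12
:: 1843-03-07
% datewheel anchor d: @prev
:: 1843-03-07
% datewheel stepdays n: 378
:: 1844-03-19


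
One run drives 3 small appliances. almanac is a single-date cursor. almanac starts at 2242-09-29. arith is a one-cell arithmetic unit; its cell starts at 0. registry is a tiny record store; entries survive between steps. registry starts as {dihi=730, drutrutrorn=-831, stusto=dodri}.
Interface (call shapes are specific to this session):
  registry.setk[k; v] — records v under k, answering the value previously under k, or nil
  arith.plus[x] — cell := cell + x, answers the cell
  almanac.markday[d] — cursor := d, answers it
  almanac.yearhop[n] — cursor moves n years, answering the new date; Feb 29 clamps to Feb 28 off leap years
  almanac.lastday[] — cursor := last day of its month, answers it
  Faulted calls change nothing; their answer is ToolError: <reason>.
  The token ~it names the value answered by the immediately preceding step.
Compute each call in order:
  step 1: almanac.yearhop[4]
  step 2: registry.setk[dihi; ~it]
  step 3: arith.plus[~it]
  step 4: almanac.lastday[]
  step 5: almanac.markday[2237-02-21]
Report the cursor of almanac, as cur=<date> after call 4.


Answer: cur=2246-09-30

Derivation:
;; yearhop(n='4') : 2246-09-29
;; setk(k='dihi', v='~it') : 730
;; plus(x='~it') : 730
;; lastday() : 2246-09-30
;; markday(d='2237-02-21') : 2237-02-21


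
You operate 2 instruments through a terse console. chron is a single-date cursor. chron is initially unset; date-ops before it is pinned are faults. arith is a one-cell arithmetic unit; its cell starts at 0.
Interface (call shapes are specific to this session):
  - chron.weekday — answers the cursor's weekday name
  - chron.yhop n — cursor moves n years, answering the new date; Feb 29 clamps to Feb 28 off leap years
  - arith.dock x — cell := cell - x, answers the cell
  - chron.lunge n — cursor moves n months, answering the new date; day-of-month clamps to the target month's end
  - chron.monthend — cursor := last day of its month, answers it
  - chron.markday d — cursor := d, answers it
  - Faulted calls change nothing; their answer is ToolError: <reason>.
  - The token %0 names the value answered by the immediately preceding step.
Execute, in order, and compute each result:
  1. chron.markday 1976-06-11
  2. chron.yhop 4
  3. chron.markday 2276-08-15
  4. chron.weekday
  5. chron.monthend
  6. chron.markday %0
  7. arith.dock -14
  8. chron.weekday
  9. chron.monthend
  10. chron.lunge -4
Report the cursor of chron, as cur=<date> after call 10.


I use markday using d=1976-06-11, — result: 1976-06-11.
Next I call yhop using n=4, and observe 1980-06-11.
Invoking markday using d=2276-08-15, and observe 2276-08-15.
Then weekday(): Tuesday.
Using monthend, and get 2276-08-31.
Now I run markday using d=%0, → 2276-08-31.
Calling dock using x=-14, giving 14.
Using weekday, — result: Thursday.
I run monthend(), yielding 2276-08-31.
Next I call lunge using n=-4, and see 2276-04-30.

Answer: cur=2276-04-30


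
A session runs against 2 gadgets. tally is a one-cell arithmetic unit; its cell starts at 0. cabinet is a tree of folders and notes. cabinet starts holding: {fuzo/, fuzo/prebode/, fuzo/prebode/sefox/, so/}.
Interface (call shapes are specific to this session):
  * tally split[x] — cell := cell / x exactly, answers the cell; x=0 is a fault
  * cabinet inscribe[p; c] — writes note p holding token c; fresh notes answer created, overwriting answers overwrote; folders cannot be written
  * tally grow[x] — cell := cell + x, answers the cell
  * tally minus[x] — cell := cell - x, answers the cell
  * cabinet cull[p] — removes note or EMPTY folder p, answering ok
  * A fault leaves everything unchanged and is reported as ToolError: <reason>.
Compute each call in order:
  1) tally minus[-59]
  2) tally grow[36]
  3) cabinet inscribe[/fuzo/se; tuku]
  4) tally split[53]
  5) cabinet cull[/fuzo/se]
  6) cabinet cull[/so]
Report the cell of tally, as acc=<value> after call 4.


$ tally minus x=-59
  59
$ tally grow x=36
  95
$ cabinet inscribe p=/fuzo/se c=tuku
  created
$ tally split x=53
  95/53
$ cabinet cull p=/fuzo/se
  ok
$ cabinet cull p=/so
  ok

Answer: acc=95/53


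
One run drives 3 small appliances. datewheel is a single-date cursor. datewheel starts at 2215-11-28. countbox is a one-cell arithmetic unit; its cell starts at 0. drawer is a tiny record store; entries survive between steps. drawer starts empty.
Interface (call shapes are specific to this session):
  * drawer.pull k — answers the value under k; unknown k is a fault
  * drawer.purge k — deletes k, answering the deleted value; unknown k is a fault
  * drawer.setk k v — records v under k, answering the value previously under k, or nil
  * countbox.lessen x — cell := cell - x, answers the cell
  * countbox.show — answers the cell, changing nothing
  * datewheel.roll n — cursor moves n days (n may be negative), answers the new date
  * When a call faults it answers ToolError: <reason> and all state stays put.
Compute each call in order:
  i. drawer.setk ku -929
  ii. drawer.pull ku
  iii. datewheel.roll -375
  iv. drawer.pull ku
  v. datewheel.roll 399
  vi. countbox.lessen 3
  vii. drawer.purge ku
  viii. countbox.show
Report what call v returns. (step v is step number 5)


Answer: 2215-12-22

Derivation:
I call drawer.setk(ku, -929), and see nil.
I invoke drawer.pull(ku): -929.
Invoking datewheel.roll(-375), and get 2214-11-18.
Next I call drawer.pull(ku), and get -929.
I try datewheel.roll(399), → 2215-12-22.
I run countbox.lessen(3), — result: -3.
Using drawer.purge(ku), and get -929.
I use countbox.show, yielding -3.


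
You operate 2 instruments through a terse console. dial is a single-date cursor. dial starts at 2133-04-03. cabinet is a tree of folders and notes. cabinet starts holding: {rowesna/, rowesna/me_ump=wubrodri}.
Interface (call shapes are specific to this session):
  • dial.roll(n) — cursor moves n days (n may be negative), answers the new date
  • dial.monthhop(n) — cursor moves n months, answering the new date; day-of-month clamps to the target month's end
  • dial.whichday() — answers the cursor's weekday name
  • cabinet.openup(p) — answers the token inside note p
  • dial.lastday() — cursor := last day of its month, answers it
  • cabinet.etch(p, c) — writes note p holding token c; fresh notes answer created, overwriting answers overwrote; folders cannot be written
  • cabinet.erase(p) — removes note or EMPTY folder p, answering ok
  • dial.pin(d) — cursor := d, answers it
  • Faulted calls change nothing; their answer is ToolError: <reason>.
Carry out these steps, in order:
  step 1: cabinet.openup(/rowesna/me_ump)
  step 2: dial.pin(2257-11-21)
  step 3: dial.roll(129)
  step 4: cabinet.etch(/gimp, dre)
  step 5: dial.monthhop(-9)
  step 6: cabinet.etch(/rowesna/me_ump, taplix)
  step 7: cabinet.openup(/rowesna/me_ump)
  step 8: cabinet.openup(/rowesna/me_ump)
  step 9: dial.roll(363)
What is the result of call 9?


Answer: 2258-06-28

Derivation:
[in] cabinet.openup p=/rowesna/me_ump
:: wubrodri
[in] dial.pin d=2257-11-21
:: 2257-11-21
[in] dial.roll n=129
:: 2258-03-30
[in] cabinet.etch p=/gimp c=dre
:: created
[in] dial.monthhop n=-9
:: 2257-06-30
[in] cabinet.etch p=/rowesna/me_ump c=taplix
:: overwrote
[in] cabinet.openup p=/rowesna/me_ump
:: taplix
[in] cabinet.openup p=/rowesna/me_ump
:: taplix
[in] dial.roll n=363
:: 2258-06-28


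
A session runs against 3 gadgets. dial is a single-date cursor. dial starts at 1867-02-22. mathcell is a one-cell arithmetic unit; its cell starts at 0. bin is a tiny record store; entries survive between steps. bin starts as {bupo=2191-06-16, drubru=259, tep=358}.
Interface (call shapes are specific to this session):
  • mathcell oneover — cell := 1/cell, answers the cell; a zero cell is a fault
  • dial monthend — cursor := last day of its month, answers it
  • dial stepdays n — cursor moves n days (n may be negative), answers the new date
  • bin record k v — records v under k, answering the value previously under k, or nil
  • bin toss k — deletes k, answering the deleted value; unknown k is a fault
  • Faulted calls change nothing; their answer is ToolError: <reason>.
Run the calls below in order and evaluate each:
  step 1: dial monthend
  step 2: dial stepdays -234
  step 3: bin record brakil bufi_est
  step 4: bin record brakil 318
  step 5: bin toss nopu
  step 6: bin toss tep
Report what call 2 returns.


Answer: 1866-07-09

Derivation:
·→ dial monthend()
·← 1867-02-28
·→ dial stepdays(-234)
·← 1866-07-09
·→ bin record(brakil, bufi_est)
·← nil
·→ bin record(brakil, 318)
·← bufi_est
·→ bin toss(nopu)
·← ToolError: no such key nopu
·→ bin toss(tep)
·← 358


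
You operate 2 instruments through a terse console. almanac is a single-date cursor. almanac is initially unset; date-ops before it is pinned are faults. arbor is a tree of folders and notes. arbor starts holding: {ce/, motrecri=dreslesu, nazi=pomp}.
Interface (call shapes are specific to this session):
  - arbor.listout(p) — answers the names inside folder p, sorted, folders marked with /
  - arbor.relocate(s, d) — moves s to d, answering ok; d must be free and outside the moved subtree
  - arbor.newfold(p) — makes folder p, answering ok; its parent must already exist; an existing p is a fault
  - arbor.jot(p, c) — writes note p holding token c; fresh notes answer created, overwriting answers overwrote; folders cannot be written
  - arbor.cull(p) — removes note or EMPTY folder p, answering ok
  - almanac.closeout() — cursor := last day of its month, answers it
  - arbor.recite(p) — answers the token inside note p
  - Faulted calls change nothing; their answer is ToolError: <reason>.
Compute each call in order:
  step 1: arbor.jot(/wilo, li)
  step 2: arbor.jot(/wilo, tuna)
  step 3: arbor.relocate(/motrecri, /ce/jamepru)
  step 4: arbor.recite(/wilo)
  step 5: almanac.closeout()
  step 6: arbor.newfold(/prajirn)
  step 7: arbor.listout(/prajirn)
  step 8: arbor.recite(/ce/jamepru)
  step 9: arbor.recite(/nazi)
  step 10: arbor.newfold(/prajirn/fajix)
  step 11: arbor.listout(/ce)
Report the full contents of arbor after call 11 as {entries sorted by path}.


Answer: {ce/, ce/jamepru=dreslesu, nazi=pomp, prajirn/, prajirn/fajix/, wilo=tuna}

Derivation:
-> arbor.jot(p→/wilo, c→li)
<- created
-> arbor.jot(p→/wilo, c→tuna)
<- overwrote
-> arbor.relocate(s→/motrecri, d→/ce/jamepru)
<- ok
-> arbor.recite(p→/wilo)
<- tuna
-> almanac.closeout()
<- ToolError: no date set
-> arbor.newfold(p→/prajirn)
<- ok
-> arbor.listout(p→/prajirn)
<- []
-> arbor.recite(p→/ce/jamepru)
<- dreslesu
-> arbor.recite(p→/nazi)
<- pomp
-> arbor.newfold(p→/prajirn/fajix)
<- ok
-> arbor.listout(p→/ce)
<- [jamepru]


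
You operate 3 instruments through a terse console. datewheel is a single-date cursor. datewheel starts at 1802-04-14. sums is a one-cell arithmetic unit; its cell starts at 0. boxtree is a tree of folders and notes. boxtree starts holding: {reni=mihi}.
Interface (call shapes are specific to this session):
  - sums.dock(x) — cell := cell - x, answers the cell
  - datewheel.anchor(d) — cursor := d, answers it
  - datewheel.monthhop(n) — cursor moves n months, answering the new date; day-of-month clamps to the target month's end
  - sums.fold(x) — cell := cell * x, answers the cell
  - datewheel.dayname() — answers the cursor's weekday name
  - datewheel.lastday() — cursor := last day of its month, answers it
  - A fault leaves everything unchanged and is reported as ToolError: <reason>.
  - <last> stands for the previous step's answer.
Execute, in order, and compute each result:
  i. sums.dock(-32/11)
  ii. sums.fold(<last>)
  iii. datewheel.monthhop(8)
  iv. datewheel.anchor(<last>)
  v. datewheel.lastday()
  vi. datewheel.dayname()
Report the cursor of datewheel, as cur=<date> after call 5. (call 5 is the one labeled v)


Answer: cur=1802-12-31

Derivation:
Act: sums.dock[-32/11]
Obs: 32/11
Act: sums.fold[<last>]
Obs: 1024/121
Act: datewheel.monthhop[8]
Obs: 1802-12-14
Act: datewheel.anchor[<last>]
Obs: 1802-12-14
Act: datewheel.lastday[]
Obs: 1802-12-31
Act: datewheel.dayname[]
Obs: Friday


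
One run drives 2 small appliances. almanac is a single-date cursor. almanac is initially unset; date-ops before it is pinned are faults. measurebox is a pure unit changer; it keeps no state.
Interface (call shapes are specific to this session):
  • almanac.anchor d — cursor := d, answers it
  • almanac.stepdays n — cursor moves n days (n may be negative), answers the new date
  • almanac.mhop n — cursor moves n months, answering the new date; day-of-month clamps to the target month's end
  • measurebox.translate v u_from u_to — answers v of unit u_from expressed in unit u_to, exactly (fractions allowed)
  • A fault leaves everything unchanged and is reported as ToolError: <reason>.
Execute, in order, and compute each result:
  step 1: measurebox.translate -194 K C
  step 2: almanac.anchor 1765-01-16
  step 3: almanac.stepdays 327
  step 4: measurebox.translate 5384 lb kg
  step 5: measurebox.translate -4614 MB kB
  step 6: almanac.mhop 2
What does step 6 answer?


→ translate(v=-194, u_from=K, u_to=C)
← -9343/20
→ anchor(d=1765-01-16)
← 1765-01-16
→ stepdays(n=327)
← 1765-12-09
→ translate(v=5384, u_from=lb, u_to=kg)
← 30526766501/12500000
→ translate(v=-4614, u_from=MB, u_to=kB)
← -4614000
→ mhop(n=2)
← 1766-02-09

Answer: 1766-02-09
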